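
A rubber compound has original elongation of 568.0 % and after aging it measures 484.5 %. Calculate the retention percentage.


Retention = aged / original * 100
= 484.5 / 568.0 * 100
= 85.3%

85.3%


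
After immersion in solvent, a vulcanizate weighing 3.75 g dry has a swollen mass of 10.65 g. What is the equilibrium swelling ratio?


Q = W_swollen / W_dry
Q = 10.65 / 3.75
Q = 2.84

Q = 2.84


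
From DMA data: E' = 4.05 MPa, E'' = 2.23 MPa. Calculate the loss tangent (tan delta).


tan delta = E'' / E'
= 2.23 / 4.05
= 0.5506

tan delta = 0.5506


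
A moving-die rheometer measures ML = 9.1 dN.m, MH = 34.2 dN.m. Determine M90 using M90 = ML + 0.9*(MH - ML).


M90 = ML + 0.9 * (MH - ML)
M90 = 9.1 + 0.9 * (34.2 - 9.1)
M90 = 9.1 + 0.9 * 25.1
M90 = 31.69 dN.m

31.69 dN.m


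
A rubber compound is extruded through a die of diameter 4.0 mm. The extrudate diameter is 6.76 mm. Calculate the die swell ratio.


Die swell ratio = D_extrudate / D_die
= 6.76 / 4.0
= 1.69

Die swell = 1.69


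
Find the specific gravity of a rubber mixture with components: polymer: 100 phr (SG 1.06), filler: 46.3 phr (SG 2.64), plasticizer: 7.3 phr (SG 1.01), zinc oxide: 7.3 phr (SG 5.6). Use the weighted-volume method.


Sum of weights = 160.9
Volume contributions:
  polymer: 100/1.06 = 94.3396
  filler: 46.3/2.64 = 17.5379
  plasticizer: 7.3/1.01 = 7.2277
  zinc oxide: 7.3/5.6 = 1.3036
Sum of volumes = 120.4088
SG = 160.9 / 120.4088 = 1.336

SG = 1.336


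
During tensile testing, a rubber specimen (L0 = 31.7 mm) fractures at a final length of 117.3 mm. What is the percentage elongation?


Elongation = (Lf - L0) / L0 * 100
= (117.3 - 31.7) / 31.7 * 100
= 85.6 / 31.7 * 100
= 270.0%

270.0%


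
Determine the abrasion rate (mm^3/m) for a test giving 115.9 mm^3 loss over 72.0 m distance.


Rate = volume_loss / distance
= 115.9 / 72.0
= 1.61 mm^3/m

1.61 mm^3/m


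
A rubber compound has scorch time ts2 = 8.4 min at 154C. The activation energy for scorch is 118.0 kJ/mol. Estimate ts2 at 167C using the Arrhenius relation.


Convert temperatures: T1 = 154 + 273.15 = 427.15 K, T2 = 167 + 273.15 = 440.15 K
ts2_new = 8.4 * exp(118000 / 8.314 * (1/440.15 - 1/427.15))
1/T2 - 1/T1 = -6.9145e-05
ts2_new = 3.15 min

3.15 min


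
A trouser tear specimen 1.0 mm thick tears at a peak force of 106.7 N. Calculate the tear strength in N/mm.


Tear strength = force / thickness
= 106.7 / 1.0
= 106.7 N/mm

106.7 N/mm


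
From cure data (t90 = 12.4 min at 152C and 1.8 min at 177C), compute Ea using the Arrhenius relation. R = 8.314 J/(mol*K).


T1 = 425.15 K, T2 = 450.15 K
1/T1 - 1/T2 = 1.3063e-04
ln(t1/t2) = ln(12.4/1.8) = 1.9299
Ea = 8.314 * 1.9299 / 1.3063e-04 = 122830.5687 J/mol
Ea = 122.83 kJ/mol

122.83 kJ/mol


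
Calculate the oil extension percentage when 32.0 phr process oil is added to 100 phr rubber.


Oil % = oil / (100 + oil) * 100
= 32.0 / (100 + 32.0) * 100
= 32.0 / 132.0 * 100
= 24.24%

24.24%


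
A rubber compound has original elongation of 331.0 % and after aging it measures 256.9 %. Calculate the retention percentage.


Retention = aged / original * 100
= 256.9 / 331.0 * 100
= 77.6%

77.6%


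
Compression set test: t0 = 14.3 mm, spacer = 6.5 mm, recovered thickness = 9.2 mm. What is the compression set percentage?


CS = (t0 - recovered) / (t0 - ts) * 100
= (14.3 - 9.2) / (14.3 - 6.5) * 100
= 5.1 / 7.8 * 100
= 65.4%

65.4%


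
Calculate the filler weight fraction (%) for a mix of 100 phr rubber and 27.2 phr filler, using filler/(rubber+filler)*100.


Filler % = filler / (rubber + filler) * 100
= 27.2 / (100 + 27.2) * 100
= 27.2 / 127.2 * 100
= 21.38%

21.38%


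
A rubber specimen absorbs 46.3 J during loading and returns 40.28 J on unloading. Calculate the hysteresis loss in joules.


Hysteresis loss = loading - unloading
= 46.3 - 40.28
= 6.02 J

6.02 J


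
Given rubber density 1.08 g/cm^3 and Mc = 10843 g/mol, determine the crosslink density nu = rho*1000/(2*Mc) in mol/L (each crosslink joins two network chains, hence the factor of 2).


nu = rho * 1000 / (2 * Mc)
nu = 1.08 * 1000 / (2 * 10843)
nu = 1080.0 / 21686
nu = 0.0498 mol/L

0.0498 mol/L


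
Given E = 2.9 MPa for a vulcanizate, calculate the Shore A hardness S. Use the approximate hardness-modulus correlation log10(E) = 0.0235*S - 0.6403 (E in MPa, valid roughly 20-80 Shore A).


log10(E) = 0.0235*S - 0.6403  =>  S = (log10(E) + 0.6403) / 0.0235
log10(2.9) = 0.462398
S = (0.462398 + 0.6403) / 0.0235 = 1.102698 / 0.0235
S = 46.9

Shore A = 46.9


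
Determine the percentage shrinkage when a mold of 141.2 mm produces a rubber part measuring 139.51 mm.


Shrinkage = (mold - part) / mold * 100
= (141.2 - 139.51) / 141.2 * 100
= 1.69 / 141.2 * 100
= 1.2%

1.2%


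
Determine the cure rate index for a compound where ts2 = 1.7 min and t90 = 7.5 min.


CRI = 100 / (t90 - ts2)
= 100 / (7.5 - 1.7)
= 100 / 5.8
= 17.24 min^-1

17.24 min^-1


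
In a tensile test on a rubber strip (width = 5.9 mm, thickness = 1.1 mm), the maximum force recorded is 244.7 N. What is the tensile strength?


Area = width * thickness = 5.9 * 1.1 = 6.49 mm^2
TS = force / area = 244.7 / 6.49 = 37.7 MPa

37.7 MPa


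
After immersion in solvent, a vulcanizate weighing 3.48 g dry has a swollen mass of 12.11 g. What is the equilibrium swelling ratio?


Q = W_swollen / W_dry
Q = 12.11 / 3.48
Q = 3.48

Q = 3.48


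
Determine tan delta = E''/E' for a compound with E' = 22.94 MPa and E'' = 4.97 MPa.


tan delta = E'' / E'
= 4.97 / 22.94
= 0.2167

tan delta = 0.2167


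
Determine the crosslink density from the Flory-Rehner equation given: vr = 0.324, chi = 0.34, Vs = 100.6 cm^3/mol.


ln(1 - vr) = ln(1 - 0.324) = -0.3916
Numerator = -((-0.3916) + 0.324 + 0.34 * 0.324^2) = 0.0319
Denominator = 100.6 * (0.324^(1/3) - 0.324/2) = 52.7978
nu = 0.0319 / 52.7978 = 6.0363e-04 mol/cm^3

6.0363e-04 mol/cm^3


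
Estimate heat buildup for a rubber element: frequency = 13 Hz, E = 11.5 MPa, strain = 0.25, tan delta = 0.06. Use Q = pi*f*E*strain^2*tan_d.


Q = pi * f * E * strain^2 * tan_d
= pi * 13 * 11.5 * 0.25^2 * 0.06
= pi * 13 * 11.5 * 0.0625 * 0.06
= 1.7613

Q = 1.7613


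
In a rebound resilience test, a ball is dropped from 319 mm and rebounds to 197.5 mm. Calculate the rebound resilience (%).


Resilience = h_rebound / h_drop * 100
= 197.5 / 319 * 100
= 61.9%

61.9%


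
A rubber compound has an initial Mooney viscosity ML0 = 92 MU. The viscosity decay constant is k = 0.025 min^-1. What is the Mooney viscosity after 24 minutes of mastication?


ML = ML0 * exp(-k * t)
ML = 92 * exp(-0.025 * 24)
ML = 92 * 0.5488
ML = 50.49 MU

50.49 MU


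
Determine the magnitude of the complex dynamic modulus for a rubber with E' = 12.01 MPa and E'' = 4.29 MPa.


|E*| = sqrt(E'^2 + E''^2)
= sqrt(12.01^2 + 4.29^2)
= sqrt(144.2401 + 18.4041)
= 12.753 MPa

12.753 MPa


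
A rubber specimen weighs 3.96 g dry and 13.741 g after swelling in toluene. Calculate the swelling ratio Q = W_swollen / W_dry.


Q = W_swollen / W_dry
Q = 13.741 / 3.96
Q = 3.47

Q = 3.47


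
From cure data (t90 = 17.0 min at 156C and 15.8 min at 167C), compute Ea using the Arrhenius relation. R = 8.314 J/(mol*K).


T1 = 429.15 K, T2 = 440.15 K
1/T1 - 1/T2 = 5.8235e-05
ln(t1/t2) = ln(17.0/15.8) = 0.0732
Ea = 8.314 * 0.0732 / 5.8235e-05 = 10451.0141 J/mol
Ea = 10.45 kJ/mol

10.45 kJ/mol


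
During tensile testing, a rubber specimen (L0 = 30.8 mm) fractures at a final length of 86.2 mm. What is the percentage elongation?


Elongation = (Lf - L0) / L0 * 100
= (86.2 - 30.8) / 30.8 * 100
= 55.4 / 30.8 * 100
= 179.9%

179.9%


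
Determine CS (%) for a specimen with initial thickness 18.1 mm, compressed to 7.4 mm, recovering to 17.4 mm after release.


CS = (t0 - recovered) / (t0 - ts) * 100
= (18.1 - 17.4) / (18.1 - 7.4) * 100
= 0.7 / 10.7 * 100
= 6.5%

6.5%


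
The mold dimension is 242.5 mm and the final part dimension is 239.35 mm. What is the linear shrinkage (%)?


Shrinkage = (mold - part) / mold * 100
= (242.5 - 239.35) / 242.5 * 100
= 3.15 / 242.5 * 100
= 1.3%

1.3%


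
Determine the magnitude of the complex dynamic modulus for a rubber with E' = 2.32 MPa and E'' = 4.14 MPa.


|E*| = sqrt(E'^2 + E''^2)
= sqrt(2.32^2 + 4.14^2)
= sqrt(5.3824 + 17.1396)
= 4.746 MPa

4.746 MPa


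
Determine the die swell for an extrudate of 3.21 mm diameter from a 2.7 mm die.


Die swell ratio = D_extrudate / D_die
= 3.21 / 2.7
= 1.189

Die swell = 1.189


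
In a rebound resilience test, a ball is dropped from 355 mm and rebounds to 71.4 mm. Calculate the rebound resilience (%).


Resilience = h_rebound / h_drop * 100
= 71.4 / 355 * 100
= 20.1%

20.1%


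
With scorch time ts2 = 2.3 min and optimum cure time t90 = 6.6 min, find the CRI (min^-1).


CRI = 100 / (t90 - ts2)
= 100 / (6.6 - 2.3)
= 100 / 4.3
= 23.26 min^-1

23.26 min^-1


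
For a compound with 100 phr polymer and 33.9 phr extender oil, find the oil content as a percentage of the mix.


Oil % = oil / (100 + oil) * 100
= 33.9 / (100 + 33.9) * 100
= 33.9 / 133.9 * 100
= 25.32%

25.32%


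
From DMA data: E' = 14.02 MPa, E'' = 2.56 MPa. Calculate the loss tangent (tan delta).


tan delta = E'' / E'
= 2.56 / 14.02
= 0.1826

tan delta = 0.1826


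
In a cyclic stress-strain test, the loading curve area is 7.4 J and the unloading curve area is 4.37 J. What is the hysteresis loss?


Hysteresis loss = loading - unloading
= 7.4 - 4.37
= 3.03 J

3.03 J


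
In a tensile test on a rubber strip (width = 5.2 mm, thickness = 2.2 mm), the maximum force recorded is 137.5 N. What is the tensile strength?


Area = width * thickness = 5.2 * 2.2 = 11.44 mm^2
TS = force / area = 137.5 / 11.44 = 12.02 MPa

12.02 MPa


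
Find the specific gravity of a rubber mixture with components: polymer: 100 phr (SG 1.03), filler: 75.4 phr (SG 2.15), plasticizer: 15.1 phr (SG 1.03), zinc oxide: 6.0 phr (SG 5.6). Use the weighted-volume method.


Sum of weights = 196.5
Volume contributions:
  polymer: 100/1.03 = 97.0874
  filler: 75.4/2.15 = 35.0698
  plasticizer: 15.1/1.03 = 14.6602
  zinc oxide: 6.0/5.6 = 1.0714
Sum of volumes = 147.8888
SG = 196.5 / 147.8888 = 1.329

SG = 1.329


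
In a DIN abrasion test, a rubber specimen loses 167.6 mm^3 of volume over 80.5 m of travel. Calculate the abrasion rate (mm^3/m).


Rate = volume_loss / distance
= 167.6 / 80.5
= 2.082 mm^3/m

2.082 mm^3/m


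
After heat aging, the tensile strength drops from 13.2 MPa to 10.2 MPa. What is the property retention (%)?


Retention = aged / original * 100
= 10.2 / 13.2 * 100
= 77.3%

77.3%


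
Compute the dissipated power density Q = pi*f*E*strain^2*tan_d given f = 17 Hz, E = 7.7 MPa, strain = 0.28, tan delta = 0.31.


Q = pi * f * E * strain^2 * tan_d
= pi * 17 * 7.7 * 0.28^2 * 0.31
= pi * 17 * 7.7 * 0.0784 * 0.31
= 9.9946

Q = 9.9946


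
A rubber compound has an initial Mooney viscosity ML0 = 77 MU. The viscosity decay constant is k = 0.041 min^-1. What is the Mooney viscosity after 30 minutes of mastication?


ML = ML0 * exp(-k * t)
ML = 77 * exp(-0.041 * 30)
ML = 77 * 0.2923
ML = 22.51 MU

22.51 MU


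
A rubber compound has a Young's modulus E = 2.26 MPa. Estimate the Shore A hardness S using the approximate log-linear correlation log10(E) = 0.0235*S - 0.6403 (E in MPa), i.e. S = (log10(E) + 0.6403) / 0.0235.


log10(E) = 0.0235*S - 0.6403  =>  S = (log10(E) + 0.6403) / 0.0235
log10(2.26) = 0.354108
S = (0.354108 + 0.6403) / 0.0235 = 0.994408 / 0.0235
S = 42.3

Shore A = 42.3


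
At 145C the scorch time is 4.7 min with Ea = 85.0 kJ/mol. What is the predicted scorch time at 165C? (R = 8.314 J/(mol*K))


Convert temperatures: T1 = 145 + 273.15 = 418.15 K, T2 = 165 + 273.15 = 438.15 K
ts2_new = 4.7 * exp(85000 / 8.314 * (1/438.15 - 1/418.15))
1/T2 - 1/T1 = -1.0916e-04
ts2_new = 1.54 min

1.54 min


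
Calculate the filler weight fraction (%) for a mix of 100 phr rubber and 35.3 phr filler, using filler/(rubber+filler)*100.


Filler % = filler / (rubber + filler) * 100
= 35.3 / (100 + 35.3) * 100
= 35.3 / 135.3 * 100
= 26.09%

26.09%


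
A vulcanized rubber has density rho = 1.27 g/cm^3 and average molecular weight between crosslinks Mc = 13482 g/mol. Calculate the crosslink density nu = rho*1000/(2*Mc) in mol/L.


nu = rho * 1000 / (2 * Mc)
nu = 1.27 * 1000 / (2 * 13482)
nu = 1270.0 / 26964
nu = 0.0471 mol/L

0.0471 mol/L


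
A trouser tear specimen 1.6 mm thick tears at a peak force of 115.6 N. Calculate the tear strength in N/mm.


Tear strength = force / thickness
= 115.6 / 1.6
= 72.25 N/mm

72.25 N/mm


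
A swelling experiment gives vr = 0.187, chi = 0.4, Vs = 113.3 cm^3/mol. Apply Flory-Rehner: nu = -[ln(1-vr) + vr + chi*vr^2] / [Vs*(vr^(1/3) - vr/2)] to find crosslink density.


ln(1 - vr) = ln(1 - 0.187) = -0.2070
Numerator = -((-0.2070) + 0.187 + 0.4 * 0.187^2) = 0.0060
Denominator = 113.3 * (0.187^(1/3) - 0.187/2) = 54.1968
nu = 0.0060 / 54.1968 = 1.1138e-04 mol/cm^3

1.1138e-04 mol/cm^3


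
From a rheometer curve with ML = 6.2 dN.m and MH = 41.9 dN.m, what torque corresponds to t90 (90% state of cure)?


M90 = ML + 0.9 * (MH - ML)
M90 = 6.2 + 0.9 * (41.9 - 6.2)
M90 = 6.2 + 0.9 * 35.7
M90 = 38.33 dN.m

38.33 dN.m


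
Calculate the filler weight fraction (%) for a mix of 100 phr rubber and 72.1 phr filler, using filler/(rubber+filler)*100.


Filler % = filler / (rubber + filler) * 100
= 72.1 / (100 + 72.1) * 100
= 72.1 / 172.1 * 100
= 41.89%

41.89%


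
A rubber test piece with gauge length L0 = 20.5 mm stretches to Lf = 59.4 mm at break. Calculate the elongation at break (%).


Elongation = (Lf - L0) / L0 * 100
= (59.4 - 20.5) / 20.5 * 100
= 38.9 / 20.5 * 100
= 189.8%

189.8%


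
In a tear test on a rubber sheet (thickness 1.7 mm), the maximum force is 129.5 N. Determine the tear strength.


Tear strength = force / thickness
= 129.5 / 1.7
= 76.18 N/mm

76.18 N/mm


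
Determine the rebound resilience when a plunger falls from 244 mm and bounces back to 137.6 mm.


Resilience = h_rebound / h_drop * 100
= 137.6 / 244 * 100
= 56.4%

56.4%


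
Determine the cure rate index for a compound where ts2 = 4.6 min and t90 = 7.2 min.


CRI = 100 / (t90 - ts2)
= 100 / (7.2 - 4.6)
= 100 / 2.6
= 38.46 min^-1

38.46 min^-1


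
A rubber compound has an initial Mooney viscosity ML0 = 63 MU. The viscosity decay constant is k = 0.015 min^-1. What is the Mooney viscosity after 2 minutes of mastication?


ML = ML0 * exp(-k * t)
ML = 63 * exp(-0.015 * 2)
ML = 63 * 0.9704
ML = 61.14 MU

61.14 MU


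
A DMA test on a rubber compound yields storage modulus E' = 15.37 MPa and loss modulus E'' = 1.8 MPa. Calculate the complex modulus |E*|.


|E*| = sqrt(E'^2 + E''^2)
= sqrt(15.37^2 + 1.8^2)
= sqrt(236.2369 + 3.2400)
= 15.475 MPa

15.475 MPa


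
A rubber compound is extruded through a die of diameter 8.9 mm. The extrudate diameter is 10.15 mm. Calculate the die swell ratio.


Die swell ratio = D_extrudate / D_die
= 10.15 / 8.9
= 1.14

Die swell = 1.14


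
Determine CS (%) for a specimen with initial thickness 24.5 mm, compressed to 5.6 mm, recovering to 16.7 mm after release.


CS = (t0 - recovered) / (t0 - ts) * 100
= (24.5 - 16.7) / (24.5 - 5.6) * 100
= 7.8 / 18.9 * 100
= 41.3%

41.3%


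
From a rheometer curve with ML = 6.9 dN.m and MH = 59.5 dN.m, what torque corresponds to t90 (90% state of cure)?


M90 = ML + 0.9 * (MH - ML)
M90 = 6.9 + 0.9 * (59.5 - 6.9)
M90 = 6.9 + 0.9 * 52.6
M90 = 54.24 dN.m

54.24 dN.m


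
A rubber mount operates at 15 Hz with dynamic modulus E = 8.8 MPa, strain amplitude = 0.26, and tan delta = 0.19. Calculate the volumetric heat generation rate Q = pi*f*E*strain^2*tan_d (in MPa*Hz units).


Q = pi * f * E * strain^2 * tan_d
= pi * 15 * 8.8 * 0.26^2 * 0.19
= pi * 15 * 8.8 * 0.0676 * 0.19
= 5.3263

Q = 5.3263


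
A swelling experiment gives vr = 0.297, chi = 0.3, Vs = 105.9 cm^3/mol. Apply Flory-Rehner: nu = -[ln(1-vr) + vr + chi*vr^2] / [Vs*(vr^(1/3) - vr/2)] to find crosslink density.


ln(1 - vr) = ln(1 - 0.297) = -0.3524
Numerator = -((-0.3524) + 0.297 + 0.3 * 0.297^2) = 0.0289
Denominator = 105.9 * (0.297^(1/3) - 0.297/2) = 54.9297
nu = 0.0289 / 54.9297 = 5.2678e-04 mol/cm^3

5.2678e-04 mol/cm^3


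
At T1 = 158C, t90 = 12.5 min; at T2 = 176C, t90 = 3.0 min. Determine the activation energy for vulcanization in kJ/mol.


T1 = 431.15 K, T2 = 449.15 K
1/T1 - 1/T2 = 9.2951e-05
ln(t1/t2) = ln(12.5/3.0) = 1.4271
Ea = 8.314 * 1.4271 / 9.2951e-05 = 127648.7872 J/mol
Ea = 127.65 kJ/mol

127.65 kJ/mol


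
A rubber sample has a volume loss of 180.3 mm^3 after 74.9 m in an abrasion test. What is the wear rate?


Rate = volume_loss / distance
= 180.3 / 74.9
= 2.407 mm^3/m

2.407 mm^3/m


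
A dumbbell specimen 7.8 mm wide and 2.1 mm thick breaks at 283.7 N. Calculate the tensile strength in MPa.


Area = width * thickness = 7.8 * 2.1 = 16.38 mm^2
TS = force / area = 283.7 / 16.38 = 17.32 MPa

17.32 MPa


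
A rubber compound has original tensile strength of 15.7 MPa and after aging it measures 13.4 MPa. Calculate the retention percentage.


Retention = aged / original * 100
= 13.4 / 15.7 * 100
= 85.4%

85.4%


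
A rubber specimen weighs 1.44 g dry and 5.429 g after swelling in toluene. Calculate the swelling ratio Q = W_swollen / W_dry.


Q = W_swollen / W_dry
Q = 5.429 / 1.44
Q = 3.77

Q = 3.77


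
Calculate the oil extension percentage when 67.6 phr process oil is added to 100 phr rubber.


Oil % = oil / (100 + oil) * 100
= 67.6 / (100 + 67.6) * 100
= 67.6 / 167.6 * 100
= 40.33%

40.33%


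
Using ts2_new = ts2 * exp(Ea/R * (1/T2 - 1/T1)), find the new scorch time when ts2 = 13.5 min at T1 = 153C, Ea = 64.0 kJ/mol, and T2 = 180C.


Convert temperatures: T1 = 153 + 273.15 = 426.15 K, T2 = 180 + 273.15 = 453.15 K
ts2_new = 13.5 * exp(64000 / 8.314 * (1/453.15 - 1/426.15))
1/T2 - 1/T1 = -1.3982e-04
ts2_new = 4.6 min

4.6 min


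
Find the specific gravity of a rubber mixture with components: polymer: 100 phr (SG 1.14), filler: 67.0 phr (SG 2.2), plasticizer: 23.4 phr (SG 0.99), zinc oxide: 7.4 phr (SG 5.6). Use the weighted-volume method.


Sum of weights = 197.8
Volume contributions:
  polymer: 100/1.14 = 87.7193
  filler: 67.0/2.2 = 30.4545
  plasticizer: 23.4/0.99 = 23.6364
  zinc oxide: 7.4/5.6 = 1.3214
Sum of volumes = 143.1316
SG = 197.8 / 143.1316 = 1.382

SG = 1.382


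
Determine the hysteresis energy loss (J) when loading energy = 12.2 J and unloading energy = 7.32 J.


Hysteresis loss = loading - unloading
= 12.2 - 7.32
= 4.88 J

4.88 J


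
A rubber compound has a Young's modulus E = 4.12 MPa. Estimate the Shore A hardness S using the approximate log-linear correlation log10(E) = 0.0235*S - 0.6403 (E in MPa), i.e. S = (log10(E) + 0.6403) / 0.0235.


log10(E) = 0.0235*S - 0.6403  =>  S = (log10(E) + 0.6403) / 0.0235
log10(4.12) = 0.614897
S = (0.614897 + 0.6403) / 0.0235 = 1.255197 / 0.0235
S = 53.4

Shore A = 53.4


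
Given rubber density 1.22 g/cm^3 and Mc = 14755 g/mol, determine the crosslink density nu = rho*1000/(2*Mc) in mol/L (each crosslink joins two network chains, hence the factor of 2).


nu = rho * 1000 / (2 * Mc)
nu = 1.22 * 1000 / (2 * 14755)
nu = 1220.0 / 29510
nu = 0.0413 mol/L

0.0413 mol/L


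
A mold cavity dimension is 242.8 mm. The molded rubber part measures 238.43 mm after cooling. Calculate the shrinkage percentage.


Shrinkage = (mold - part) / mold * 100
= (242.8 - 238.43) / 242.8 * 100
= 4.37 / 242.8 * 100
= 1.8%

1.8%


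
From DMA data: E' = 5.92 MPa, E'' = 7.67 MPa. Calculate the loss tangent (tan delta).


tan delta = E'' / E'
= 7.67 / 5.92
= 1.2956

tan delta = 1.2956


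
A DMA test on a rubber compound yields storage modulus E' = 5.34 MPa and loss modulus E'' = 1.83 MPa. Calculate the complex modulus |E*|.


|E*| = sqrt(E'^2 + E''^2)
= sqrt(5.34^2 + 1.83^2)
= sqrt(28.5156 + 3.3489)
= 5.645 MPa

5.645 MPa


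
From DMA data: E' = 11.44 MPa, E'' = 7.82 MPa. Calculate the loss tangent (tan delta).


tan delta = E'' / E'
= 7.82 / 11.44
= 0.6836

tan delta = 0.6836


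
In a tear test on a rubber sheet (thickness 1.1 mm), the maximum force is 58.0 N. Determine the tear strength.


Tear strength = force / thickness
= 58.0 / 1.1
= 52.73 N/mm

52.73 N/mm


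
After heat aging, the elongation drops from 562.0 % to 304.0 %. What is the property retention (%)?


Retention = aged / original * 100
= 304.0 / 562.0 * 100
= 54.1%

54.1%


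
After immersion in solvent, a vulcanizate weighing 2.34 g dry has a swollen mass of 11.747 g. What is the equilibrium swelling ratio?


Q = W_swollen / W_dry
Q = 11.747 / 2.34
Q = 5.02

Q = 5.02


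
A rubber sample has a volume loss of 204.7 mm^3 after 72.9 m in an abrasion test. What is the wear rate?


Rate = volume_loss / distance
= 204.7 / 72.9
= 2.808 mm^3/m

2.808 mm^3/m


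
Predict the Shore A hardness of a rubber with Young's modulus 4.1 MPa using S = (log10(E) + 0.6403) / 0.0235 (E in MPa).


log10(E) = 0.0235*S - 0.6403  =>  S = (log10(E) + 0.6403) / 0.0235
log10(4.1) = 0.612784
S = (0.612784 + 0.6403) / 0.0235 = 1.253084 / 0.0235
S = 53.3

Shore A = 53.3


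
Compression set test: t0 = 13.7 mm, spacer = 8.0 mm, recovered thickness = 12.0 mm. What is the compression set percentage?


CS = (t0 - recovered) / (t0 - ts) * 100
= (13.7 - 12.0) / (13.7 - 8.0) * 100
= 1.7 / 5.7 * 100
= 29.8%

29.8%


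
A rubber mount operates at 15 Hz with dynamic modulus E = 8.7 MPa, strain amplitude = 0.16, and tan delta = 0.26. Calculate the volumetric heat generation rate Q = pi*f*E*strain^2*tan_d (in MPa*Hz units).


Q = pi * f * E * strain^2 * tan_d
= pi * 15 * 8.7 * 0.16^2 * 0.26
= pi * 15 * 8.7 * 0.0256 * 0.26
= 2.7288

Q = 2.7288


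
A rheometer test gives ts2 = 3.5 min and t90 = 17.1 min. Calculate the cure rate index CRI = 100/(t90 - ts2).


CRI = 100 / (t90 - ts2)
= 100 / (17.1 - 3.5)
= 100 / 13.6
= 7.35 min^-1

7.35 min^-1


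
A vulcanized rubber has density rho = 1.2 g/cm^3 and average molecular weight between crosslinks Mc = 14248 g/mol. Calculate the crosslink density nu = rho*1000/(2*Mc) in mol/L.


nu = rho * 1000 / (2 * Mc)
nu = 1.2 * 1000 / (2 * 14248)
nu = 1200.0 / 28496
nu = 0.0421 mol/L

0.0421 mol/L


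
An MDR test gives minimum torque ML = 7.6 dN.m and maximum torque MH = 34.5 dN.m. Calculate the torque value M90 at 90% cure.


M90 = ML + 0.9 * (MH - ML)
M90 = 7.6 + 0.9 * (34.5 - 7.6)
M90 = 7.6 + 0.9 * 26.9
M90 = 31.81 dN.m

31.81 dN.m


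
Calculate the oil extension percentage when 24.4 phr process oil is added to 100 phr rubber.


Oil % = oil / (100 + oil) * 100
= 24.4 / (100 + 24.4) * 100
= 24.4 / 124.4 * 100
= 19.61%

19.61%


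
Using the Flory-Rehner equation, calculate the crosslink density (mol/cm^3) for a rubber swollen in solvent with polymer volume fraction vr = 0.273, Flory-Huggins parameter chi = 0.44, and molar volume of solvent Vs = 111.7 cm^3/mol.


ln(1 - vr) = ln(1 - 0.273) = -0.3188
Numerator = -((-0.3188) + 0.273 + 0.44 * 0.273^2) = 0.0130
Denominator = 111.7 * (0.273^(1/3) - 0.273/2) = 57.2145
nu = 0.0130 / 57.2145 = 2.2785e-04 mol/cm^3

2.2785e-04 mol/cm^3


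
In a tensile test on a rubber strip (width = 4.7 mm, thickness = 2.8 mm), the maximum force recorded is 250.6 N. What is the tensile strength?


Area = width * thickness = 4.7 * 2.8 = 13.16 mm^2
TS = force / area = 250.6 / 13.16 = 19.04 MPa

19.04 MPa


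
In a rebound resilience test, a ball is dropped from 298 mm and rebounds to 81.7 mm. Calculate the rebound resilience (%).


Resilience = h_rebound / h_drop * 100
= 81.7 / 298 * 100
= 27.4%

27.4%


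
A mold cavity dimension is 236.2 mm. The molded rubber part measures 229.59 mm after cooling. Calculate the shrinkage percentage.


Shrinkage = (mold - part) / mold * 100
= (236.2 - 229.59) / 236.2 * 100
= 6.61 / 236.2 * 100
= 2.8%

2.8%


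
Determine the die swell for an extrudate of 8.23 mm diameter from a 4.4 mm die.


Die swell ratio = D_extrudate / D_die
= 8.23 / 4.4
= 1.87

Die swell = 1.87


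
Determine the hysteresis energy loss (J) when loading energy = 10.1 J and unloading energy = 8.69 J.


Hysteresis loss = loading - unloading
= 10.1 - 8.69
= 1.41 J

1.41 J


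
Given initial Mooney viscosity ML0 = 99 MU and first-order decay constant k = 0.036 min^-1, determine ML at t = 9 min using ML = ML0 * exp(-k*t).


ML = ML0 * exp(-k * t)
ML = 99 * exp(-0.036 * 9)
ML = 99 * 0.7233
ML = 71.6 MU

71.6 MU


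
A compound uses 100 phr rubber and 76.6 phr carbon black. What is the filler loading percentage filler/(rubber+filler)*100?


Filler % = filler / (rubber + filler) * 100
= 76.6 / (100 + 76.6) * 100
= 76.6 / 176.6 * 100
= 43.37%

43.37%


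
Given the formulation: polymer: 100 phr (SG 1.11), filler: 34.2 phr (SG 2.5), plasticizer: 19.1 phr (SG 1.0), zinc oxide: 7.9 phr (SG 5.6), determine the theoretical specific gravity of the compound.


Sum of weights = 161.2
Volume contributions:
  polymer: 100/1.11 = 90.0901
  filler: 34.2/2.5 = 13.6800
  plasticizer: 19.1/1.0 = 19.1000
  zinc oxide: 7.9/5.6 = 1.4107
Sum of volumes = 124.2808
SG = 161.2 / 124.2808 = 1.297

SG = 1.297


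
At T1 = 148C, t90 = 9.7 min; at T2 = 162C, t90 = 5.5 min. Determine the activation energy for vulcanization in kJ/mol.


T1 = 421.15 K, T2 = 435.15 K
1/T1 - 1/T2 = 7.6393e-05
ln(t1/t2) = ln(9.7/5.5) = 0.5674
Ea = 8.314 * 0.5674 / 7.6393e-05 = 61749.0259 J/mol
Ea = 61.75 kJ/mol

61.75 kJ/mol


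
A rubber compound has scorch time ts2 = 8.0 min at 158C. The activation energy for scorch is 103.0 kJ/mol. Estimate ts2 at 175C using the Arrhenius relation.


Convert temperatures: T1 = 158 + 273.15 = 431.15 K, T2 = 175 + 273.15 = 448.15 K
ts2_new = 8.0 * exp(103000 / 8.314 * (1/448.15 - 1/431.15))
1/T2 - 1/T1 = -8.7983e-05
ts2_new = 2.69 min

2.69 min


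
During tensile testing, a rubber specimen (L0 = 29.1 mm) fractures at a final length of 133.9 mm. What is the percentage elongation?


Elongation = (Lf - L0) / L0 * 100
= (133.9 - 29.1) / 29.1 * 100
= 104.8 / 29.1 * 100
= 360.1%

360.1%


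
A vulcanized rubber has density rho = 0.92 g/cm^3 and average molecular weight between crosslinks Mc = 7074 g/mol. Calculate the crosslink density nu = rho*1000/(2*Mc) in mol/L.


nu = rho * 1000 / (2 * Mc)
nu = 0.92 * 1000 / (2 * 7074)
nu = 920.0 / 14148
nu = 0.0650 mol/L

0.0650 mol/L


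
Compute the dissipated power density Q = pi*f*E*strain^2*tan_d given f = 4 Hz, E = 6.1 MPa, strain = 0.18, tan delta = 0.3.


Q = pi * f * E * strain^2 * tan_d
= pi * 4 * 6.1 * 0.18^2 * 0.3
= pi * 4 * 6.1 * 0.0324 * 0.3
= 0.7451

Q = 0.7451


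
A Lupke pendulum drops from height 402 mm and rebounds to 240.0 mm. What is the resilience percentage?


Resilience = h_rebound / h_drop * 100
= 240.0 / 402 * 100
= 59.7%

59.7%


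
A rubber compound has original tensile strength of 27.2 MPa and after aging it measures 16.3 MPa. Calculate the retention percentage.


Retention = aged / original * 100
= 16.3 / 27.2 * 100
= 59.9%

59.9%


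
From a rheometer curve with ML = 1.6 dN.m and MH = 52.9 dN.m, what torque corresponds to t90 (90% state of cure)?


M90 = ML + 0.9 * (MH - ML)
M90 = 1.6 + 0.9 * (52.9 - 1.6)
M90 = 1.6 + 0.9 * 51.3
M90 = 47.77 dN.m

47.77 dN.m


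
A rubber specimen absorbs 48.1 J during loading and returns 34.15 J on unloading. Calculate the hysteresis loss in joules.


Hysteresis loss = loading - unloading
= 48.1 - 34.15
= 13.95 J

13.95 J


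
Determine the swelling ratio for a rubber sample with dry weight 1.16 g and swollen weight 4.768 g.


Q = W_swollen / W_dry
Q = 4.768 / 1.16
Q = 4.11

Q = 4.11


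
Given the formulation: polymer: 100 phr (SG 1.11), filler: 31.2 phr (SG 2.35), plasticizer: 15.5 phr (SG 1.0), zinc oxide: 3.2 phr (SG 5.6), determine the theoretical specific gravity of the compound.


Sum of weights = 149.9
Volume contributions:
  polymer: 100/1.11 = 90.0901
  filler: 31.2/2.35 = 13.2766
  plasticizer: 15.5/1.0 = 15.5000
  zinc oxide: 3.2/5.6 = 0.5714
Sum of volumes = 119.4381
SG = 149.9 / 119.4381 = 1.255

SG = 1.255


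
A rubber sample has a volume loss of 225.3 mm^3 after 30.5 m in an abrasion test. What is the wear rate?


Rate = volume_loss / distance
= 225.3 / 30.5
= 7.387 mm^3/m

7.387 mm^3/m


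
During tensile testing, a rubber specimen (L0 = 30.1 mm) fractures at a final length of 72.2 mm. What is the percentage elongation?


Elongation = (Lf - L0) / L0 * 100
= (72.2 - 30.1) / 30.1 * 100
= 42.1 / 30.1 * 100
= 139.9%

139.9%


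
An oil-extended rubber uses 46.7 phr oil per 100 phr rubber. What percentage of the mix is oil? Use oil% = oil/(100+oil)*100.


Oil % = oil / (100 + oil) * 100
= 46.7 / (100 + 46.7) * 100
= 46.7 / 146.7 * 100
= 31.83%

31.83%


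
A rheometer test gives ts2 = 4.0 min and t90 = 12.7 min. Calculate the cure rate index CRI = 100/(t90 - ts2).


CRI = 100 / (t90 - ts2)
= 100 / (12.7 - 4.0)
= 100 / 8.7
= 11.49 min^-1

11.49 min^-1


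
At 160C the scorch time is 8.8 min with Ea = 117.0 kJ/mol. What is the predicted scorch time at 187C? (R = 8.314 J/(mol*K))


Convert temperatures: T1 = 160 + 273.15 = 433.15 K, T2 = 187 + 273.15 = 460.15 K
ts2_new = 8.8 * exp(117000 / 8.314 * (1/460.15 - 1/433.15))
1/T2 - 1/T1 = -1.3546e-04
ts2_new = 1.31 min

1.31 min


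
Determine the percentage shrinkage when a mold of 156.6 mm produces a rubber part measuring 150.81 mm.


Shrinkage = (mold - part) / mold * 100
= (156.6 - 150.81) / 156.6 * 100
= 5.79 / 156.6 * 100
= 3.7%

3.7%


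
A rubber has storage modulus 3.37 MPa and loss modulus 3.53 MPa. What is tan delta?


tan delta = E'' / E'
= 3.53 / 3.37
= 1.0475

tan delta = 1.0475


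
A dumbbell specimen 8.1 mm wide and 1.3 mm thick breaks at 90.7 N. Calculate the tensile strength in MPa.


Area = width * thickness = 8.1 * 1.3 = 10.53 mm^2
TS = force / area = 90.7 / 10.53 = 8.61 MPa

8.61 MPa


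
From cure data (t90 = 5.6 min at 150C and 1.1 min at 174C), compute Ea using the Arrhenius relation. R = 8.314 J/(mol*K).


T1 = 423.15 K, T2 = 447.15 K
1/T1 - 1/T2 = 1.2684e-04
ln(t1/t2) = ln(5.6/1.1) = 1.6275
Ea = 8.314 * 1.6275 / 1.2684e-04 = 106673.2989 J/mol
Ea = 106.67 kJ/mol

106.67 kJ/mol


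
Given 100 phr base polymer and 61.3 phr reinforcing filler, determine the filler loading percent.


Filler % = filler / (rubber + filler) * 100
= 61.3 / (100 + 61.3) * 100
= 61.3 / 161.3 * 100
= 38.0%

38.0%


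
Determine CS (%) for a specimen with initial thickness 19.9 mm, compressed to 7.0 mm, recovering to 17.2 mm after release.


CS = (t0 - recovered) / (t0 - ts) * 100
= (19.9 - 17.2) / (19.9 - 7.0) * 100
= 2.7 / 12.9 * 100
= 20.9%

20.9%


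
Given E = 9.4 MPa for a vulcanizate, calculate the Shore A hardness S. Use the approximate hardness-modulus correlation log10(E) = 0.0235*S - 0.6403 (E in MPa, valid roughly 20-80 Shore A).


log10(E) = 0.0235*S - 0.6403  =>  S = (log10(E) + 0.6403) / 0.0235
log10(9.4) = 0.973128
S = (0.973128 + 0.6403) / 0.0235 = 1.613428 / 0.0235
S = 68.7

Shore A = 68.7


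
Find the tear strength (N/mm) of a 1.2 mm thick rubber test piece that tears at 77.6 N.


Tear strength = force / thickness
= 77.6 / 1.2
= 64.67 N/mm

64.67 N/mm


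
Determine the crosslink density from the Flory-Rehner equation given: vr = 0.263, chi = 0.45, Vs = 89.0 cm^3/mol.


ln(1 - vr) = ln(1 - 0.263) = -0.3052
Numerator = -((-0.3052) + 0.263 + 0.45 * 0.263^2) = 0.0110
Denominator = 89.0 * (0.263^(1/3) - 0.263/2) = 45.3184
nu = 0.0110 / 45.3184 = 2.4364e-04 mol/cm^3

2.4364e-04 mol/cm^3


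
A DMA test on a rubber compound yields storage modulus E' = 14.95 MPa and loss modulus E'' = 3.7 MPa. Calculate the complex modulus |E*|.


|E*| = sqrt(E'^2 + E''^2)
= sqrt(14.95^2 + 3.7^2)
= sqrt(223.5025 + 13.6900)
= 15.401 MPa

15.401 MPa


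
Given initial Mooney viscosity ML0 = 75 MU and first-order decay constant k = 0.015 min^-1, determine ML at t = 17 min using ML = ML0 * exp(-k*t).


ML = ML0 * exp(-k * t)
ML = 75 * exp(-0.015 * 17)
ML = 75 * 0.7749
ML = 58.12 MU

58.12 MU


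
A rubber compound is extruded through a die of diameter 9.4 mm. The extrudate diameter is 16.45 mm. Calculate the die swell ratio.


Die swell ratio = D_extrudate / D_die
= 16.45 / 9.4
= 1.75

Die swell = 1.75


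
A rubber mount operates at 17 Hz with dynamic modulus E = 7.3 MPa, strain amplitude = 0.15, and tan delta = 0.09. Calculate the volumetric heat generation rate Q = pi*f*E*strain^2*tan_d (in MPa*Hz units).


Q = pi * f * E * strain^2 * tan_d
= pi * 17 * 7.3 * 0.15^2 * 0.09
= pi * 17 * 7.3 * 0.0225 * 0.09
= 0.7895

Q = 0.7895


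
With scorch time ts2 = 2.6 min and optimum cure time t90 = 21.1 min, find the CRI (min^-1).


CRI = 100 / (t90 - ts2)
= 100 / (21.1 - 2.6)
= 100 / 18.5
= 5.41 min^-1

5.41 min^-1


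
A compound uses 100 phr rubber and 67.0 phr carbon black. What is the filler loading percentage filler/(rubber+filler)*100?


Filler % = filler / (rubber + filler) * 100
= 67.0 / (100 + 67.0) * 100
= 67.0 / 167.0 * 100
= 40.12%

40.12%


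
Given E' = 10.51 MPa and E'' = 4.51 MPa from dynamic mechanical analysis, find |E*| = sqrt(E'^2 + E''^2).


|E*| = sqrt(E'^2 + E''^2)
= sqrt(10.51^2 + 4.51^2)
= sqrt(110.4601 + 20.3401)
= 11.437 MPa

11.437 MPa


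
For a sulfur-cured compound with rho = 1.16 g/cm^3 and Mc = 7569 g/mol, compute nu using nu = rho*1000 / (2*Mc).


nu = rho * 1000 / (2 * Mc)
nu = 1.16 * 1000 / (2 * 7569)
nu = 1160.0 / 15138
nu = 0.0766 mol/L

0.0766 mol/L


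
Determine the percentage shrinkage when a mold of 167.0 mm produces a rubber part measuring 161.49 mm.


Shrinkage = (mold - part) / mold * 100
= (167.0 - 161.49) / 167.0 * 100
= 5.51 / 167.0 * 100
= 3.3%

3.3%


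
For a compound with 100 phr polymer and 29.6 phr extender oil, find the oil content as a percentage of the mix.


Oil % = oil / (100 + oil) * 100
= 29.6 / (100 + 29.6) * 100
= 29.6 / 129.6 * 100
= 22.84%

22.84%


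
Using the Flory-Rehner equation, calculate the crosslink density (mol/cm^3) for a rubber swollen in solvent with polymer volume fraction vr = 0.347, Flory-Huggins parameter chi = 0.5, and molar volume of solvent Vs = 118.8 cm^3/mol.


ln(1 - vr) = ln(1 - 0.347) = -0.4262
Numerator = -((-0.4262) + 0.347 + 0.5 * 0.347^2) = 0.0190
Denominator = 118.8 * (0.347^(1/3) - 0.347/2) = 62.8702
nu = 0.0190 / 62.8702 = 3.0179e-04 mol/cm^3

3.0179e-04 mol/cm^3


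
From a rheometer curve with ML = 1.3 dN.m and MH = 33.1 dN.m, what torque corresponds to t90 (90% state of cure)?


M90 = ML + 0.9 * (MH - ML)
M90 = 1.3 + 0.9 * (33.1 - 1.3)
M90 = 1.3 + 0.9 * 31.8
M90 = 29.92 dN.m

29.92 dN.m


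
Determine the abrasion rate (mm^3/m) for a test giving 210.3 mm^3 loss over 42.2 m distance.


Rate = volume_loss / distance
= 210.3 / 42.2
= 4.983 mm^3/m

4.983 mm^3/m


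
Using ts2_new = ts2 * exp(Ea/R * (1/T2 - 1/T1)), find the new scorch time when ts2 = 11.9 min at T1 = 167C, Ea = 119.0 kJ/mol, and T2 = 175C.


Convert temperatures: T1 = 167 + 273.15 = 440.15 K, T2 = 175 + 273.15 = 448.15 K
ts2_new = 11.9 * exp(119000 / 8.314 * (1/448.15 - 1/440.15))
1/T2 - 1/T1 = -4.0557e-05
ts2_new = 6.66 min

6.66 min


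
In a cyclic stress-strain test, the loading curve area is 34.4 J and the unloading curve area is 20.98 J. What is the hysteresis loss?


Hysteresis loss = loading - unloading
= 34.4 - 20.98
= 13.42 J

13.42 J


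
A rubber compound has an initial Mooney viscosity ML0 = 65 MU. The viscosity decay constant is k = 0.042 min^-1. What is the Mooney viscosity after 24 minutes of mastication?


ML = ML0 * exp(-k * t)
ML = 65 * exp(-0.042 * 24)
ML = 65 * 0.3649
ML = 23.72 MU

23.72 MU


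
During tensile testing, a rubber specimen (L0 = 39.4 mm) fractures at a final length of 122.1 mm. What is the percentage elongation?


Elongation = (Lf - L0) / L0 * 100
= (122.1 - 39.4) / 39.4 * 100
= 82.7 / 39.4 * 100
= 209.9%

209.9%


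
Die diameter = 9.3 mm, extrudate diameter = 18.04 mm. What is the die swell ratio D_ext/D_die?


Die swell ratio = D_extrudate / D_die
= 18.04 / 9.3
= 1.94

Die swell = 1.94


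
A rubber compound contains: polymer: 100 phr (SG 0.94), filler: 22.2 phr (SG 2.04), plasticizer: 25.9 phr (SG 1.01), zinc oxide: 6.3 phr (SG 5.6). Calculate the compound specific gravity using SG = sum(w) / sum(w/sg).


Sum of weights = 154.4
Volume contributions:
  polymer: 100/0.94 = 106.3830
  filler: 22.2/2.04 = 10.8824
  plasticizer: 25.9/1.01 = 25.6436
  zinc oxide: 6.3/5.6 = 1.1250
Sum of volumes = 144.0339
SG = 154.4 / 144.0339 = 1.072

SG = 1.072


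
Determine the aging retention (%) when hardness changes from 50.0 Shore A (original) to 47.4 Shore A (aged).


Retention = aged / original * 100
= 47.4 / 50.0 * 100
= 94.8%

94.8%


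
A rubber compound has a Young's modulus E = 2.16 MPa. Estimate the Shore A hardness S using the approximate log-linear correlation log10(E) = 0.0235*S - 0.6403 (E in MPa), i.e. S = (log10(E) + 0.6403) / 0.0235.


log10(E) = 0.0235*S - 0.6403  =>  S = (log10(E) + 0.6403) / 0.0235
log10(2.16) = 0.334454
S = (0.334454 + 0.6403) / 0.0235 = 0.974754 / 0.0235
S = 41.5

Shore A = 41.5


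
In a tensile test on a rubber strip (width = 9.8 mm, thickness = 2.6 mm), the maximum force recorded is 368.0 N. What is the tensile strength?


Area = width * thickness = 9.8 * 2.6 = 25.48 mm^2
TS = force / area = 368.0 / 25.48 = 14.44 MPa

14.44 MPa


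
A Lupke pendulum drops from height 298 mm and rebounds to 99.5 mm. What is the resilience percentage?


Resilience = h_rebound / h_drop * 100
= 99.5 / 298 * 100
= 33.4%

33.4%


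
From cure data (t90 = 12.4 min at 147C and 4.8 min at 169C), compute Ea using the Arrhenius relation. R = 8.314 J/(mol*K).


T1 = 420.15 K, T2 = 442.15 K
1/T1 - 1/T2 = 1.1843e-04
ln(t1/t2) = ln(12.4/4.8) = 0.9491
Ea = 8.314 * 0.9491 / 1.1843e-04 = 66629.1713 J/mol
Ea = 66.63 kJ/mol

66.63 kJ/mol


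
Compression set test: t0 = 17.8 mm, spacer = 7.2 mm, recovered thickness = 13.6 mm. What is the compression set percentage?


CS = (t0 - recovered) / (t0 - ts) * 100
= (17.8 - 13.6) / (17.8 - 7.2) * 100
= 4.2 / 10.6 * 100
= 39.6%

39.6%


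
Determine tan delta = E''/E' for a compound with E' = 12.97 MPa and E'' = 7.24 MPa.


tan delta = E'' / E'
= 7.24 / 12.97
= 0.5582

tan delta = 0.5582


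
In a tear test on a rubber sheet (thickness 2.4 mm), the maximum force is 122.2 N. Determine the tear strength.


Tear strength = force / thickness
= 122.2 / 2.4
= 50.92 N/mm

50.92 N/mm


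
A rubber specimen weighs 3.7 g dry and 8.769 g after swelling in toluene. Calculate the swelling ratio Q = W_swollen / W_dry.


Q = W_swollen / W_dry
Q = 8.769 / 3.7
Q = 2.37

Q = 2.37


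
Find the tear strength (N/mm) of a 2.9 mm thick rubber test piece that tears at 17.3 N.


Tear strength = force / thickness
= 17.3 / 2.9
= 5.97 N/mm

5.97 N/mm


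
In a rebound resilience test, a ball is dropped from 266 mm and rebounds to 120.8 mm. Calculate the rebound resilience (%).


Resilience = h_rebound / h_drop * 100
= 120.8 / 266 * 100
= 45.4%

45.4%


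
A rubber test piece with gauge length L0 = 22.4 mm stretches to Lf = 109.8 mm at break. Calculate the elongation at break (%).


Elongation = (Lf - L0) / L0 * 100
= (109.8 - 22.4) / 22.4 * 100
= 87.4 / 22.4 * 100
= 390.2%

390.2%


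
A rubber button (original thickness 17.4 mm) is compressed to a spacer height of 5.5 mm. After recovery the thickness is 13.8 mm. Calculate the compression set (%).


CS = (t0 - recovered) / (t0 - ts) * 100
= (17.4 - 13.8) / (17.4 - 5.5) * 100
= 3.6 / 11.9 * 100
= 30.3%

30.3%


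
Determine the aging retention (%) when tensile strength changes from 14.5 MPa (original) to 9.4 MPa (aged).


Retention = aged / original * 100
= 9.4 / 14.5 * 100
= 64.8%

64.8%
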